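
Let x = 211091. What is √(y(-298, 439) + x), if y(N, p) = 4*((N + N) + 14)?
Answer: √208763 ≈ 456.91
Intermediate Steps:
y(N, p) = 56 + 8*N (y(N, p) = 4*(2*N + 14) = 4*(14 + 2*N) = 56 + 8*N)
√(y(-298, 439) + x) = √((56 + 8*(-298)) + 211091) = √((56 - 2384) + 211091) = √(-2328 + 211091) = √208763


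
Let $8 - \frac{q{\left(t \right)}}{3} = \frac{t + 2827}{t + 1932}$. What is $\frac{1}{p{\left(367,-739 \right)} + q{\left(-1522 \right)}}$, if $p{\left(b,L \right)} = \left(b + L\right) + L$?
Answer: $- \frac{82}{89917} \approx -0.00091195$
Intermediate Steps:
$q{\left(t \right)} = 24 - \frac{3 \left(2827 + t\right)}{1932 + t}$ ($q{\left(t \right)} = 24 - 3 \frac{t + 2827}{t + 1932} = 24 - 3 \frac{2827 + t}{1932 + t} = 24 - \frac{3 \left(2827 + t\right)}{1932 + t}$)
$p{\left(b,L \right)} = b + 2 L$ ($p{\left(b,L \right)} = \left(L + b\right) + L = b + 2 L$)
$\frac{1}{p{\left(367,-739 \right)} + q{\left(-1522 \right)}} = \frac{1}{\left(367 + 2 \left(-739\right)\right) + \frac{3 \left(12629 + 7 \left(-1522\right)\right)}{1932 - 1522}} = \frac{1}{\left(367 - 1478\right) + \frac{3 \left(12629 - 10654\right)}{410}} = \frac{1}{-1111 + 3 \cdot \frac{1}{410} \cdot 1975} = \frac{1}{-1111 + \frac{1185}{82}} = \frac{1}{- \frac{89917}{82}} = - \frac{82}{89917}$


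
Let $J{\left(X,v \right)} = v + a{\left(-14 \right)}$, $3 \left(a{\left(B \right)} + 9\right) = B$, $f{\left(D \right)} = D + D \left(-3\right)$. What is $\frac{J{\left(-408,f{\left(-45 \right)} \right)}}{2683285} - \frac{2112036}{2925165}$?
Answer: $- \frac{1133394246133}{1569810273405} \approx -0.72199$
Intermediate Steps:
$f{\left(D \right)} = - 2 D$ ($f{\left(D \right)} = D - 3 D = - 2 D$)
$a{\left(B \right)} = -9 + \frac{B}{3}$
$J{\left(X,v \right)} = - \frac{41}{3} + v$ ($J{\left(X,v \right)} = v + \left(-9 + \frac{1}{3} \left(-14\right)\right) = v - \frac{41}{3} = - \frac{41}{3} + v$)
$\frac{J{\left(-408,f{\left(-45 \right)} \right)}}{2683285} - \frac{2112036}{2925165} = \frac{- \frac{41}{3} - -90}{2683285} - \frac{2112036}{2925165} = \left(- \frac{41}{3} + 90\right) \frac{1}{2683285} - \frac{704012}{975055} = \frac{229}{3} \cdot \frac{1}{2683285} - \frac{704012}{975055} = \frac{229}{8049855} - \frac{704012}{975055} = - \frac{1133394246133}{1569810273405}$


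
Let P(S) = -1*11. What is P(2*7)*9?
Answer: -99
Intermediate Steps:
P(S) = -11
P(2*7)*9 = -11*9 = -99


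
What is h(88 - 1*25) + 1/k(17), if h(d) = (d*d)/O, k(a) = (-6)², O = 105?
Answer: 6809/180 ≈ 37.828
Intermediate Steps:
k(a) = 36
h(d) = d²/105 (h(d) = (d*d)/105 = d²*(1/105) = d²/105)
h(88 - 1*25) + 1/k(17) = (88 - 1*25)²/105 + 1/36 = (88 - 25)²/105 + 1/36 = (1/105)*63² + 1/36 = (1/105)*3969 + 1/36 = 189/5 + 1/36 = 6809/180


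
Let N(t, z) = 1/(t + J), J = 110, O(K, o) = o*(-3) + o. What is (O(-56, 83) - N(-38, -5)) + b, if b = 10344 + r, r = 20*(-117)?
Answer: 564335/72 ≈ 7838.0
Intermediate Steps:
O(K, o) = -2*o (O(K, o) = -3*o + o = -2*o)
N(t, z) = 1/(110 + t) (N(t, z) = 1/(t + 110) = 1/(110 + t))
r = -2340
b = 8004 (b = 10344 - 2340 = 8004)
(O(-56, 83) - N(-38, -5)) + b = (-2*83 - 1/(110 - 38)) + 8004 = (-166 - 1/72) + 8004 = -11953/72 + 8004 = 564335/72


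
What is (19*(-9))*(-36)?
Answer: 6156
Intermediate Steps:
(19*(-9))*(-36) = -171*(-36) = 6156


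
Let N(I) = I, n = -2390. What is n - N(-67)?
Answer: -2323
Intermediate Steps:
n - N(-67) = -2390 - 1*(-67) = -2390 + 67 = -2323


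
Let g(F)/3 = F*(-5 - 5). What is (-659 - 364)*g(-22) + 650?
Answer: -674530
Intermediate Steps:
g(F) = -30*F (g(F) = 3*(F*(-5 - 5)) = 3*(F*(-10)) = 3*(-10*F) = -30*F)
(-659 - 364)*g(-22) + 650 = (-659 - 364)*(-30*(-22)) + 650 = -1023*660 + 650 = -675180 + 650 = -674530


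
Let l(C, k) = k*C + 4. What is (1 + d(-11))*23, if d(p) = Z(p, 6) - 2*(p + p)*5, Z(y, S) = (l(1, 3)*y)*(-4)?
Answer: 12167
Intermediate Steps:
l(C, k) = 4 + C*k (l(C, k) = C*k + 4 = 4 + C*k)
Z(y, S) = -28*y (Z(y, S) = ((4 + 1*3)*y)*(-4) = ((4 + 3)*y)*(-4) = (7*y)*(-4) = -28*y)
d(p) = -48*p (d(p) = -28*p - 2*(p + p)*5 = -28*p - 2*2*p*5 = -28*p - 20*p = -48*p)
(1 + d(-11))*23 = (1 - 48*(-11))*23 = (1 + 528)*23 = 529*23 = 12167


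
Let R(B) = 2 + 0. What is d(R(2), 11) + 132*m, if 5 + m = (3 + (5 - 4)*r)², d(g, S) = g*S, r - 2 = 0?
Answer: 2662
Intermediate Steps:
r = 2 (r = 2 + 0 = 2)
R(B) = 2
d(g, S) = S*g
m = 20 (m = -5 + (3 + (5 - 4)*2)² = -5 + (3 + 1*2)² = -5 + (3 + 2)² = -5 + 5² = -5 + 25 = 20)
d(R(2), 11) + 132*m = 11*2 + 132*20 = 22 + 2640 = 2662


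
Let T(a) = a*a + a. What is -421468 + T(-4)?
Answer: -421456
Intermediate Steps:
T(a) = a + a**2 (T(a) = a**2 + a = a + a**2)
-421468 + T(-4) = -421468 - 4*(1 - 4) = -421468 - 4*(-3) = -421468 + 12 = -421456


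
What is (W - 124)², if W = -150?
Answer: 75076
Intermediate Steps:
(W - 124)² = (-150 - 124)² = (-274)² = 75076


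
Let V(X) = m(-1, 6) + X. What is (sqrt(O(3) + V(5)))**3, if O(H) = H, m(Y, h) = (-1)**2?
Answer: 27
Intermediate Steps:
m(Y, h) = 1
V(X) = 1 + X
(sqrt(O(3) + V(5)))**3 = (sqrt(3 + (1 + 5)))**3 = (sqrt(3 + 6))**3 = (sqrt(9))**3 = 3**3 = 27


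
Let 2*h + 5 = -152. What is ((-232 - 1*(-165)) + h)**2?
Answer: 84681/4 ≈ 21170.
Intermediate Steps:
h = -157/2 (h = -5/2 + (1/2)*(-152) = -5/2 - 76 = -157/2 ≈ -78.500)
((-232 - 1*(-165)) + h)**2 = ((-232 - 1*(-165)) - 157/2)**2 = ((-232 + 165) - 157/2)**2 = (-67 - 157/2)**2 = (-291/2)**2 = 84681/4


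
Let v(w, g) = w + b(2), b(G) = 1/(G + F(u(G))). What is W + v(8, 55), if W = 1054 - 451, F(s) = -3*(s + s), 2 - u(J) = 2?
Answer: 1223/2 ≈ 611.50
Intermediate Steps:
u(J) = 0 (u(J) = 2 - 1*2 = 2 - 2 = 0)
F(s) = -6*s
b(G) = 1/G (b(G) = 1/(G - 6*0) = 1/(G + 0) = 1/G)
W = 603
v(w, g) = 1/2 + w (v(w, g) = w + 1/2 = 1/2 + w)
W + v(8, 55) = 603 + (1/2 + 8) = 603 + 17/2 = 1223/2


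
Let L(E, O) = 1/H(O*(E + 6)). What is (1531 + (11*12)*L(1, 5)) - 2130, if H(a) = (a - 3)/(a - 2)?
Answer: -3703/8 ≈ -462.88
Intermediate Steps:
H(a) = (-3 + a)/(-2 + a)
L(E, O) = (-2 + O*(6 + E))/(-3 + O*(6 + E)) (L(E, O) = 1/((-3 + O*(E + 6))/(-2 + O*(E + 6))) = 1/((-3 + O*(6 + E))/(-2 + O*(6 + E))) = (-2 + O*(6 + E))/(-3 + O*(6 + E)))
(1531 + (11*12)*L(1, 5)) - 2130 = (1531 + (11*12)*((-2 + 5*(6 + 1))/(-3 + 5*(6 + 1)))) - 2130 = (1531 + 132*((-2 + 5*7)/(-3 + 5*7))) - 2130 = (1531 + 132*((-2 + 35)/(-3 + 35))) - 2130 = (1531 + 132*(33/32)) - 2130 = (1531 + 1089/8) - 2130 = 13337/8 - 2130 = -3703/8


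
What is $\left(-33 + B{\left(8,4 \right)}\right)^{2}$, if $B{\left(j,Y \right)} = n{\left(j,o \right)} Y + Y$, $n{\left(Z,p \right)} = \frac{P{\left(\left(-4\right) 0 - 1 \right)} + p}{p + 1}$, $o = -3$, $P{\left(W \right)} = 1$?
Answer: $625$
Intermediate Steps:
$n{\left(Z,p \right)} = 1$ ($n{\left(Z,p \right)} = \frac{1 + p}{p + 1} = \frac{1 + p}{1 + p} = 1$)
$B{\left(j,Y \right)} = 2 Y$ ($B{\left(j,Y \right)} = 1 Y + Y = Y + Y = 2 Y$)
$\left(-33 + B{\left(8,4 \right)}\right)^{2} = \left(-33 + 2 \cdot 4\right)^{2} = \left(-33 + 8\right)^{2} = \left(-25\right)^{2} = 625$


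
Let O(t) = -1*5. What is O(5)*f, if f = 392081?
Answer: -1960405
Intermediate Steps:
O(t) = -5
O(5)*f = -5*392081 = -1960405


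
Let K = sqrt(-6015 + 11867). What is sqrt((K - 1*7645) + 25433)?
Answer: sqrt(17788 + 2*sqrt(1463)) ≈ 133.66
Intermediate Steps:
K = 2*sqrt(1463) (K = sqrt(5852) = 2*sqrt(1463) ≈ 76.498)
sqrt((K - 1*7645) + 25433) = sqrt((2*sqrt(1463) - 1*7645) + 25433) = sqrt((2*sqrt(1463) - 7645) + 25433) = sqrt((-7645 + 2*sqrt(1463)) + 25433) = sqrt(17788 + 2*sqrt(1463))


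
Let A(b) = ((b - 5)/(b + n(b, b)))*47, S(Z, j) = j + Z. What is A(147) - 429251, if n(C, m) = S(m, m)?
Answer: -189293017/441 ≈ -4.2924e+5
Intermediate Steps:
S(Z, j) = Z + j
n(C, m) = 2*m (n(C, m) = m + m = 2*m)
A(b) = 47*(-5 + b)/(3*b) (A(b) = ((b - 5)/(b + 2*b))*47 = ((-5 + b)/((3*b)))*47 = ((-5 + b)*(1/(3*b)))*47 = ((-5 + b)/(3*b))*47 = 47*(-5 + b)/(3*b))
A(147) - 429251 = (47/3)*(-5 + 147)/147 - 429251 = (47/3)*(1/147)*142 - 429251 = 6674/441 - 429251 = -189293017/441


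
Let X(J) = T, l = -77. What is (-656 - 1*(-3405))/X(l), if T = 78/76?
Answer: 104462/39 ≈ 2678.5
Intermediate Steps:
T = 39/38 (T = 78*(1/76) = 39/38 ≈ 1.0263)
X(J) = 39/38
(-656 - 1*(-3405))/X(l) = (-656 - 1*(-3405))/(39/38) = (-656 + 3405)*(38/39) = 2749*(38/39) = 104462/39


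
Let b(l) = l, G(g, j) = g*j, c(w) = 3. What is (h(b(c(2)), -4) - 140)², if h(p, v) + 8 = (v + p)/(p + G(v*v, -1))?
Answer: 3697929/169 ≈ 21881.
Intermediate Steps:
h(p, v) = -8 + (p + v)/(p - v²) (h(p, v) = -8 + (v + p)/(p + (v*v)*(-1)) = -8 + (p + v)/(p + v²*(-1)) = -8 + (p + v)/(p - v²))
(h(b(c(2)), -4) - 140)² = ((-4 - 7*3 + 8*(-4)²)/(3 - 1*(-4)²) - 140)² = ((-4 - 21 + 8*16)/(3 - 1*16) - 140)² = ((-4 - 21 + 128)/(3 - 16) - 140)² = (103/(-13) - 140)² = (-1/13*103 - 140)² = (-103/13 - 140)² = (-1923/13)² = 3697929/169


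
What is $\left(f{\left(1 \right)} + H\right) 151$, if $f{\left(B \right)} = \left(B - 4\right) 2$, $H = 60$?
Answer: $8154$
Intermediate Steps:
$f{\left(B \right)} = -8 + 2 B$ ($f{\left(B \right)} = \left(-4 + B\right) 2 = -8 + 2 B$)
$\left(f{\left(1 \right)} + H\right) 151 = \left(\left(-8 + 2 \cdot 1\right) + 60\right) 151 = \left(\left(-8 + 2\right) + 60\right) 151 = \left(-6 + 60\right) 151 = 54 \cdot 151 = 8154$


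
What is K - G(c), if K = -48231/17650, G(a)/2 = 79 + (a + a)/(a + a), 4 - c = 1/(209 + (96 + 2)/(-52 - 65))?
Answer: -2872231/17650 ≈ -162.73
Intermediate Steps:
c = 97303/24355 (c = 4 - 1/(209 + (96 + 2)/(-52 - 65)) = 4 - 1/(209 + 98/(-117)) = 4 - 1/(209 + 98*(-1/117)) = 4 - 1/(209 - 98/117) = 4 - 1/24355/117 = 4 - 1*117/24355 = 4 - 117/24355 = 97303/24355 ≈ 3.9952)
G(a) = 160 (G(a) = 2*(79 + (a + a)/(a + a)) = 2*(79 + (2*a)/((2*a))) = 2*(79 + (2*a)*(1/(2*a))) = 2*(79 + 1) = 2*80 = 160)
K = -48231/17650 (K = -48231*1/17650 = -48231/17650 ≈ -2.7326)
K - G(c) = -48231/17650 - 1*160 = -48231/17650 - 160 = -2872231/17650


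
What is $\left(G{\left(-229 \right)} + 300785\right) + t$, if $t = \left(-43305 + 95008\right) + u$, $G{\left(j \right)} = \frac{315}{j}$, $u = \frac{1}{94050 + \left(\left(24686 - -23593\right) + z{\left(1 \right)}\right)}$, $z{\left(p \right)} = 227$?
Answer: $\frac{11507040061201}{32645324} \approx 3.5249 \cdot 10^{5}$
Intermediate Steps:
$u = \frac{1}{142556}$ ($u = \frac{1}{94050 + \left(\left(24686 - -23593\right) + 227\right)} = \frac{1}{94050 + \left(\left(24686 + 23593\right) + 227\right)} = \frac{1}{94050 + \left(48279 + 227\right)} = \frac{1}{94050 + 48506} = \frac{1}{142556} \approx 7.0148 \cdot 10^{-6}$)
$t = \frac{7370572869}{142556}$ ($t = \left(-43305 + 95008\right) + \frac{1}{142556} = 51703 + \frac{1}{142556} = \frac{7370572869}{142556} \approx 51703.0$)
$\left(G{\left(-229 \right)} + 300785\right) + t = \left(\frac{315}{-229} + 300785\right) + \frac{7370572869}{142556} = \left(315 \left(- \frac{1}{229}\right) + 300785\right) + \frac{7370572869}{142556} = \left(- \frac{315}{229} + 300785\right) + \frac{7370572869}{142556} = \frac{68879450}{229} + \frac{7370572869}{142556} = \frac{11507040061201}{32645324}$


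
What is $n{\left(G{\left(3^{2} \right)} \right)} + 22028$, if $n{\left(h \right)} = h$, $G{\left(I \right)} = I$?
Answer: $22037$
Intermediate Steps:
$n{\left(G{\left(3^{2} \right)} \right)} + 22028 = 3^{2} + 22028 = 9 + 22028 = 22037$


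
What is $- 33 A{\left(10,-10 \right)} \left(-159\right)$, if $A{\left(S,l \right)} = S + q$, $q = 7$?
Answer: $89199$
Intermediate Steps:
$A{\left(S,l \right)} = 7 + S$ ($A{\left(S,l \right)} = S + 7 = 7 + S$)
$- 33 A{\left(10,-10 \right)} \left(-159\right) = - 33 \left(7 + 10\right) \left(-159\right) = \left(-33\right) 17 \left(-159\right) = \left(-561\right) \left(-159\right) = 89199$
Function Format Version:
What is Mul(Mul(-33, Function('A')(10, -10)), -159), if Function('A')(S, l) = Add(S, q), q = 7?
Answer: 89199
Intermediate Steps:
Function('A')(S, l) = Add(7, S) (Function('A')(S, l) = Add(S, 7) = Add(7, S))
Mul(Mul(-33, Function('A')(10, -10)), -159) = Mul(Mul(-33, Add(7, 10)), -159) = Mul(Mul(-33, 17), -159) = Mul(-561, -159) = 89199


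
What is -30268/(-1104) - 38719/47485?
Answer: 15157937/569820 ≈ 26.601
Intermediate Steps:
-30268/(-1104) - 38719/47485 = -30268*(-1/1104) - 38719*1/47485 = 329/12 - 38719/47485 = 15157937/569820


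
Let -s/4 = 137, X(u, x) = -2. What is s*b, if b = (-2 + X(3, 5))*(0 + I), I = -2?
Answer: -4384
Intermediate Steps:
s = -548 (s = -4*137 = -548)
b = 8 (b = (-2 - 2)*(0 - 2) = -4*(-2) = 8)
s*b = -548*8 = -4384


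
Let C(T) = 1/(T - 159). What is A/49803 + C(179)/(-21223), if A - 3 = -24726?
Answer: -3497991461/7046460460 ≈ -0.49642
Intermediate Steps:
C(T) = 1/(-159 + T)
A = -24723 (A = 3 - 24726 = -24723)
A/49803 + C(179)/(-21223) = -24723/49803 + 1/((-159 + 179)*(-21223)) = -24723*1/49803 - 1/21223/20 = -8241/16601 + (1/20)*(-1/21223) = -8241/16601 - 1/424460 = -3497991461/7046460460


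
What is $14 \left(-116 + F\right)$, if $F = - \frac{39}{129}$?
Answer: $- \frac{70014}{43} \approx -1628.2$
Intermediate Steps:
$F = - \frac{13}{43}$ ($F = \left(-39\right) \frac{1}{129} = - \frac{13}{43} \approx -0.30233$)
$14 \left(-116 + F\right) = 14 \left(-116 - \frac{13}{43}\right) = 14 \left(- \frac{5001}{43}\right) = - \frac{70014}{43}$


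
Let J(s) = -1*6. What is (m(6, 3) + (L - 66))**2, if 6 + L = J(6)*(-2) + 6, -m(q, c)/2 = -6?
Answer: 1764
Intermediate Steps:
J(s) = -6
m(q, c) = 12 (m(q, c) = -2*(-6) = 12)
L = 12 (L = -6 + (-6*(-2) + 6) = -6 + (12 + 6) = -6 + 18 = 12)
(m(6, 3) + (L - 66))**2 = (12 + (12 - 66))**2 = (12 - 54)**2 = (-42)**2 = 1764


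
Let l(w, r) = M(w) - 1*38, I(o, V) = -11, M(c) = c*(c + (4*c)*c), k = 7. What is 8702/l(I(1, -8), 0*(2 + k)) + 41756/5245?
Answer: 173201206/27489045 ≈ 6.3007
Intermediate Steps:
M(c) = c*(c + 4*c**2)
l(w, r) = -38 + w**2*(1 + 4*w) (l(w, r) = w**2*(1 + 4*w) - 1*38 = w**2*(1 + 4*w) - 38 = -38 + w**2*(1 + 4*w))
8702/l(I(1, -8), 0*(2 + k)) + 41756/5245 = 8702/(-38 + (-11)**2*(1 + 4*(-11))) + 41756/5245 = 8702/(-38 + 121*(1 - 44)) + 41756*(1/5245) = 8702/(-38 + 121*(-43)) + 41756/5245 = 8702/(-38 - 5203) + 41756/5245 = 8702/(-5241) + 41756/5245 = 8702*(-1/5241) + 41756/5245 = -8702/5241 + 41756/5245 = 173201206/27489045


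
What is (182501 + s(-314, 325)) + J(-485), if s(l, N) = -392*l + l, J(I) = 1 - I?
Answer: 305761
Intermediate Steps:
s(l, N) = -391*l
(182501 + s(-314, 325)) + J(-485) = (182501 - 391*(-314)) + (1 - 1*(-485)) = (182501 + 122774) + (1 + 485) = 305275 + 486 = 305761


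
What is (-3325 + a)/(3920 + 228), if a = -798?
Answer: -4123/4148 ≈ -0.99397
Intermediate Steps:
(-3325 + a)/(3920 + 228) = (-3325 - 798)/(3920 + 228) = -4123/4148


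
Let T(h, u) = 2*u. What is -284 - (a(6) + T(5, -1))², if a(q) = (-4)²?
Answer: -480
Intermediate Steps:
a(q) = 16
-284 - (a(6) + T(5, -1))² = -284 - (16 + 2*(-1))² = -284 - (16 - 2)² = -284 - 1*14² = -284 - 1*196 = -284 - 196 = -480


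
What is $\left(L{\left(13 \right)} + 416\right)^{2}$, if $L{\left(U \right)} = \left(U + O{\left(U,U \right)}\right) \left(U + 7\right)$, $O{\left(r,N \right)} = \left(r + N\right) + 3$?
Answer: $1577536$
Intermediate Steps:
$O{\left(r,N \right)} = 3 + N + r$ ($O{\left(r,N \right)} = \left(N + r\right) + 3 = 3 + N + r$)
$L{\left(U \right)} = \left(3 + 3 U\right) \left(7 + U\right)$ ($L{\left(U \right)} = \left(U + \left(3 + U + U\right)\right) \left(U + 7\right) = \left(U + \left(3 + 2 U\right)\right) \left(7 + U\right) = \left(3 + 3 U\right) \left(7 + U\right)$)
$\left(L{\left(13 \right)} + 416\right)^{2} = \left(\left(21 + 3 \cdot 13^{2} + 24 \cdot 13\right) + 416\right)^{2} = \left(\left(21 + 3 \cdot 169 + 312\right) + 416\right)^{2} = \left(\left(21 + 507 + 312\right) + 416\right)^{2} = \left(840 + 416\right)^{2} = 1256^{2} = 1577536$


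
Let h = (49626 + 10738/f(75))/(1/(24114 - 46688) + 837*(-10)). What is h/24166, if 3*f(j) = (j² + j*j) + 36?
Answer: -1053662613125/4294351131526863 ≈ -0.00024536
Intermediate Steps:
f(j) = 12 + 2*j²/3 (f(j) = ((j² + j*j) + 36)/3 = ((j² + j²) + 36)/3 = (2*j² + 36)/3 = (36 + 2*j²)/3 = 12 + 2*j²/3)
h = -2107325226250/355404380661 (h = (49626 + 10738/(12 + (⅔)*75²))/(1/(24114 - 46688) + 837*(-10)) = (49626 + 10738/(12 + (⅔)*5625))/(1/(-22574) - 8370) = (49626 + 10738/(12 + 3750))/(-1/22574 - 8370) = (49626 + 10738/3762)/(-188944381/22574) = (49626 + 10738*(1/3762))*(-22574/188944381) = (49626 + 5369/1881)*(-22574/188944381) = (93351875/1881)*(-22574/188944381) = -2107325226250/355404380661 ≈ -5.9294)
h/24166 = -2107325226250/355404380661/24166 = -2107325226250/355404380661*1/24166 = -1053662613125/4294351131526863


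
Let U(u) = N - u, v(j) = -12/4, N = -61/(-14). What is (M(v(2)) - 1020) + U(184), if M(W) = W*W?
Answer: -16669/14 ≈ -1190.6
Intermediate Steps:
N = 61/14 (N = -61*(-1/14) = 61/14 ≈ 4.3571)
v(j) = -3 (v(j) = -12*¼ = -3)
U(u) = 61/14 - u
M(W) = W²
(M(v(2)) - 1020) + U(184) = ((-3)² - 1020) + (61/14 - 1*184) = (9 - 1020) + (61/14 - 184) = -1011 - 2515/14 = -16669/14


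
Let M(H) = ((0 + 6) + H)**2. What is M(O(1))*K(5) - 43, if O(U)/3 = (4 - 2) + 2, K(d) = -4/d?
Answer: -1511/5 ≈ -302.20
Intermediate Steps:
O(U) = 12 (O(U) = 3*((4 - 2) + 2) = 3*(2 + 2) = 3*4 = 12)
M(H) = (6 + H)**2
M(O(1))*K(5) - 43 = (6 + 12)**2*(-4/5) - 43 = 18**2*(-4*1/5) - 43 = 324*(-4/5) - 43 = -1296/5 - 43 = -1511/5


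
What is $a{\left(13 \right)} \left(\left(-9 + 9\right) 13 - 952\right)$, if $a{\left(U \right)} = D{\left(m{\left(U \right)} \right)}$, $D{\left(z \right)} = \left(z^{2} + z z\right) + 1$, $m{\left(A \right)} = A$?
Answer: $-322728$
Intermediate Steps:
$D{\left(z \right)} = 1 + 2 z^{2}$ ($D{\left(z \right)} = \left(z^{2} + z^{2}\right) + 1 = 2 z^{2} + 1 = 1 + 2 z^{2}$)
$a{\left(U \right)} = 1 + 2 U^{2}$
$a{\left(13 \right)} \left(\left(-9 + 9\right) 13 - 952\right) = \left(1 + 2 \cdot 13^{2}\right) \left(\left(-9 + 9\right) 13 - 952\right) = \left(1 + 2 \cdot 169\right) \left(0 \cdot 13 - 952\right) = \left(1 + 338\right) \left(0 - 952\right) = 339 \left(-952\right) = -322728$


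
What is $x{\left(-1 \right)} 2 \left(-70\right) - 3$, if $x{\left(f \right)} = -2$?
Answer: $277$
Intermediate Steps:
$x{\left(-1 \right)} 2 \left(-70\right) - 3 = - 2 \cdot 2 \left(-70\right) - 3 = \left(-2\right) \left(-140\right) - 3 = 280 - 3 = 277$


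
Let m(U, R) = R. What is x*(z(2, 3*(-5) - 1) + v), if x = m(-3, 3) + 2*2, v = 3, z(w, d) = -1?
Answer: 14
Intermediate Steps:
x = 7 (x = 3 + 2*2 = 3 + 4 = 7)
x*(z(2, 3*(-5) - 1) + v) = 7*(-1 + 3) = 7*2 = 14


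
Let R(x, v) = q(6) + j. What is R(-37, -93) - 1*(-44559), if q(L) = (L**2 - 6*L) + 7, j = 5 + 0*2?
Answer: 44571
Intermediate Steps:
j = 5 (j = 5 + 0 = 5)
q(L) = 7 + L**2 - 6*L
R(x, v) = 12 (R(x, v) = (7 + 6**2 - 6*6) + 5 = (7 + 36 - 36) + 5 = 7 + 5 = 12)
R(-37, -93) - 1*(-44559) = 12 - 1*(-44559) = 12 + 44559 = 44571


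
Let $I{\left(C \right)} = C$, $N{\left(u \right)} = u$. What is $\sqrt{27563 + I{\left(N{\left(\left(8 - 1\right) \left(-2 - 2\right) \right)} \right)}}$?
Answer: $\sqrt{27535} \approx 165.94$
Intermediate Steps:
$\sqrt{27563 + I{\left(N{\left(\left(8 - 1\right) \left(-2 - 2\right) \right)} \right)}} = \sqrt{27563 + \left(8 - 1\right) \left(-2 - 2\right)} = \sqrt{27563 + 7 \left(-4\right)} = \sqrt{27563 - 28} = \sqrt{27535}$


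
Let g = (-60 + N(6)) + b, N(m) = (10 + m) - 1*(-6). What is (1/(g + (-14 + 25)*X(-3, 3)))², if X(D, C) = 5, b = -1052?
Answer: 1/1071225 ≈ 9.3351e-7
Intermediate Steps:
N(m) = 16 + m (N(m) = (10 + m) + 6 = 16 + m)
g = -1090 (g = (-60 + (16 + 6)) - 1052 = (-60 + 22) - 1052 = -38 - 1052 = -1090)
(1/(g + (-14 + 25)*X(-3, 3)))² = (1/(-1090 + (-14 + 25)*5))² = (1/(-1090 + 11*5))² = (1/(-1090 + 55))² = (1/(-1035))² = (-1/1035)² = 1/1071225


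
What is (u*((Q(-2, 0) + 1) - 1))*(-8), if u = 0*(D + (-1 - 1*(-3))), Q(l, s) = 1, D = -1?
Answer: 0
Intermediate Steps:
u = 0 (u = 0*(-1 + (-1 - 1*(-3))) = 0*(-1 + (-1 + 3)) = 0*(-1 + 2) = 0*1 = 0)
(u*((Q(-2, 0) + 1) - 1))*(-8) = (0*((1 + 1) - 1))*(-8) = (0*(2 - 1))*(-8) = (0*1)*(-8) = 0*(-8) = 0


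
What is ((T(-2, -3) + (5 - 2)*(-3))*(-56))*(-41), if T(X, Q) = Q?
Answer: -27552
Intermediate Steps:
((T(-2, -3) + (5 - 2)*(-3))*(-56))*(-41) = ((-3 + (5 - 2)*(-3))*(-56))*(-41) = ((-3 + 3*(-3))*(-56))*(-41) = ((-3 - 9)*(-56))*(-41) = -12*(-56)*(-41) = 672*(-41) = -27552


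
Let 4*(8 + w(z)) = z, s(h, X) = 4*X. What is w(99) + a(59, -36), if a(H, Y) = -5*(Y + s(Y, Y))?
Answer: 3667/4 ≈ 916.75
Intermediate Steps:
a(H, Y) = -25*Y (a(H, Y) = -5*(Y + 4*Y) = -25*Y)
w(z) = -8 + z/4
w(99) + a(59, -36) = (-8 + (¼)*99) - 25*(-36) = (-8 + 99/4) + 900 = 67/4 + 900 = 3667/4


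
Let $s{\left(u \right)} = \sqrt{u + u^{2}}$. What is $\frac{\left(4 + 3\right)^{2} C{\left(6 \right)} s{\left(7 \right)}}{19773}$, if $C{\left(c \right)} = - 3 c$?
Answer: $- \frac{196 \sqrt{14}}{2197} \approx -0.3338$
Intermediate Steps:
$\frac{\left(4 + 3\right)^{2} C{\left(6 \right)} s{\left(7 \right)}}{19773} = \frac{\left(4 + 3\right)^{2} \left(\left(-3\right) 6\right) \sqrt{7 \left(1 + 7\right)}}{19773} = 7^{2} \left(-18\right) \sqrt{7 \cdot 8} \cdot \frac{1}{19773} = 49 \left(-18\right) \sqrt{56} \cdot \frac{1}{19773} = - 882 \cdot 2 \sqrt{14} \cdot \frac{1}{19773} = - 1764 \sqrt{14} \cdot \frac{1}{19773} = - \frac{196 \sqrt{14}}{2197}$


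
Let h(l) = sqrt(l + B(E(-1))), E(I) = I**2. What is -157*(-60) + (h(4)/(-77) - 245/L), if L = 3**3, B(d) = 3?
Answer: 254095/27 - sqrt(7)/77 ≈ 9410.9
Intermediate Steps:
L = 27
h(l) = sqrt(3 + l) (h(l) = sqrt(l + 3) = sqrt(3 + l))
-157*(-60) + (h(4)/(-77) - 245/L) = -157*(-60) + (sqrt(3 + 4)/(-77) - 245/27) = 9420 + (sqrt(7)*(-1/77) - 245*1/27) = 9420 + (-sqrt(7)/77 - 245/27) = 9420 + (-245/27 - sqrt(7)/77) = 254095/27 - sqrt(7)/77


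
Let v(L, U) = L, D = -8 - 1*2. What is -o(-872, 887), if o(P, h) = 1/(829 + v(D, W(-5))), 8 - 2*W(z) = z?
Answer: -1/819 ≈ -0.0012210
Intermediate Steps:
D = -10 (D = -8 - 2 = -10)
W(z) = 4 - z/2
o(P, h) = 1/819 (o(P, h) = 1/(829 - 10) = 1/819)
-o(-872, 887) = -1*1/819 = -1/819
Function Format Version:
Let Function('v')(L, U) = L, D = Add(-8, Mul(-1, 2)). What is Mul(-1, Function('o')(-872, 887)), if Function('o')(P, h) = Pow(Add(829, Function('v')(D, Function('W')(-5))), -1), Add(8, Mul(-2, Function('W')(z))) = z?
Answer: Rational(-1, 819) ≈ -0.0012210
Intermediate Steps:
D = -10 (D = Add(-8, -2) = -10)
Function('W')(z) = Add(4, Mul(Rational(-1, 2), z))
Function('o')(P, h) = Rational(1, 819) (Function('o')(P, h) = Pow(Add(829, -10), -1) = Pow(819, -1) = Rational(1, 819))
Mul(-1, Function('o')(-872, 887)) = Mul(-1, Rational(1, 819)) = Rational(-1, 819)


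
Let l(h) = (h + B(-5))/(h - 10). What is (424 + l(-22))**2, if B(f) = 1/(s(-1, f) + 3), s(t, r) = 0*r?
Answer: 1662111361/9216 ≈ 1.8035e+5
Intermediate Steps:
s(t, r) = 0
B(f) = 1/3 (B(f) = 1/(0 + 3) = 1/3)
l(h) = (1/3 + h)/(-10 + h) (l(h) = (h + 1/3)/(h - 10) = (1/3 + h)/(-10 + h))
(424 + l(-22))**2 = (424 + (1/3 - 22)/(-10 - 22))**2 = (424 - 65/3/(-32))**2 = (424 - 1/32*(-65/3))**2 = (424 + 65/96)**2 = (40769/96)**2 = 1662111361/9216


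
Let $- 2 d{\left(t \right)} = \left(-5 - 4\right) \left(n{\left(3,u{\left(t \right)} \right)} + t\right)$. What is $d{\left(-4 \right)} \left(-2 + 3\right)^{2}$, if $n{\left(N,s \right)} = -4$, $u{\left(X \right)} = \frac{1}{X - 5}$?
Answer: $-36$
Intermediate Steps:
$u{\left(X \right)} = \frac{1}{-5 + X}$
$d{\left(t \right)} = -18 + \frac{9 t}{2}$ ($d{\left(t \right)} = - \frac{\left(-5 - 4\right) \left(-4 + t\right)}{2} = - \frac{\left(-9\right) \left(-4 + t\right)}{2} = - \frac{36 - 9 t}{2} = -18 + \frac{9 t}{2}$)
$d{\left(-4 \right)} \left(-2 + 3\right)^{2} = \left(-18 + \frac{9}{2} \left(-4\right)\right) \left(-2 + 3\right)^{2} = \left(-18 - 18\right) 1^{2} = \left(-36\right) 1 = -36$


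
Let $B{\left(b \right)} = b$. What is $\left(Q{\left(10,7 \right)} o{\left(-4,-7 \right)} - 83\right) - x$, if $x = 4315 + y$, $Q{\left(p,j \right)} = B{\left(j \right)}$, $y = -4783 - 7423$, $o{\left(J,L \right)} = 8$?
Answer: $7864$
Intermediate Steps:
$y = -12206$
$Q{\left(p,j \right)} = j$
$x = -7891$ ($x = 4315 - 12206 = -7891$)
$\left(Q{\left(10,7 \right)} o{\left(-4,-7 \right)} - 83\right) - x = \left(7 \cdot 8 - 83\right) - -7891 = \left(56 - 83\right) + 7891 = -27 + 7891 = 7864$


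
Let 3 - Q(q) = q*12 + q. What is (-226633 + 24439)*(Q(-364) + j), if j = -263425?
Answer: 52305565860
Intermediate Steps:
Q(q) = 3 - 13*q (Q(q) = 3 - (q*12 + q) = 3 - (12*q + q) = 3 - 13*q)
(-226633 + 24439)*(Q(-364) + j) = (-226633 + 24439)*((3 - 13*(-364)) - 263425) = -202194*((3 + 4732) - 263425) = -202194*(4735 - 263425) = -202194*(-258690) = 52305565860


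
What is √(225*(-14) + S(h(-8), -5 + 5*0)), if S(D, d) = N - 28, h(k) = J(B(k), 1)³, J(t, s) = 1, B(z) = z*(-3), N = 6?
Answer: 2*I*√793 ≈ 56.32*I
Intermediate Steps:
B(z) = -3*z
h(k) = 1 (h(k) = 1³ = 1)
S(D, d) = -22 (S(D, d) = 6 - 28 = -22)
√(225*(-14) + S(h(-8), -5 + 5*0)) = √(225*(-14) - 22) = √(-3150 - 22) = √(-3172) = 2*I*√793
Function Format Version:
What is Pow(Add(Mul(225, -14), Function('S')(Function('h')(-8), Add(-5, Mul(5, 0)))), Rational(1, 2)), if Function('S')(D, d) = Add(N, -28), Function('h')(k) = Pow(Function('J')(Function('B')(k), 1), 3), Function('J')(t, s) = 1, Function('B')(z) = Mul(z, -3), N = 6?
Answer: Mul(2, I, Pow(793, Rational(1, 2))) ≈ Mul(56.320, I)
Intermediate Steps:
Function('B')(z) = Mul(-3, z)
Function('h')(k) = 1 (Function('h')(k) = Pow(1, 3) = 1)
Function('S')(D, d) = -22 (Function('S')(D, d) = Add(6, -28) = -22)
Pow(Add(Mul(225, -14), Function('S')(Function('h')(-8), Add(-5, Mul(5, 0)))), Rational(1, 2)) = Pow(Add(Mul(225, -14), -22), Rational(1, 2)) = Pow(Add(-3150, -22), Rational(1, 2)) = Pow(-3172, Rational(1, 2)) = Mul(2, I, Pow(793, Rational(1, 2)))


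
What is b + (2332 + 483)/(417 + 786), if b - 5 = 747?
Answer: 907471/1203 ≈ 754.34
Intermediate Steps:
b = 752 (b = 5 + 747 = 752)
b + (2332 + 483)/(417 + 786) = 752 + (2332 + 483)/(417 + 786) = 752 + 2815/1203 = 907471/1203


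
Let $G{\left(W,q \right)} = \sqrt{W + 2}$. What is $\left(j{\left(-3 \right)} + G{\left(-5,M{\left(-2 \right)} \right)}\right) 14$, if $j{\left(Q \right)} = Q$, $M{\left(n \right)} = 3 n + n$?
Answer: $-42 + 14 i \sqrt{3} \approx -42.0 + 24.249 i$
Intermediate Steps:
$M{\left(n \right)} = 4 n$
$G{\left(W,q \right)} = \sqrt{2 + W}$
$\left(j{\left(-3 \right)} + G{\left(-5,M{\left(-2 \right)} \right)}\right) 14 = \left(-3 + \sqrt{2 - 5}\right) 14 = \left(-3 + \sqrt{-3}\right) 14 = \left(-3 + i \sqrt{3}\right) 14 = -42 + 14 i \sqrt{3}$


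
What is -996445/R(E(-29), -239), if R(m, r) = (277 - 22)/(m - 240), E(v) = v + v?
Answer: 59388122/51 ≈ 1.1645e+6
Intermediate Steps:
E(v) = 2*v
R(m, r) = 255/(-240 + m)
-996445/R(E(-29), -239) = -996445/(255/(-240 + 2*(-29))) = -996445/(255/(-240 - 58)) = -996445/(255/(-298)) = -996445/(255*(-1/298)) = -996445/(-255/298) = -996445*(-298/255) = 59388122/51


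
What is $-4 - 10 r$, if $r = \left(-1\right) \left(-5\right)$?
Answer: $-54$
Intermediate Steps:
$r = 5$
$-4 - 10 r = -4 - 50 = -54$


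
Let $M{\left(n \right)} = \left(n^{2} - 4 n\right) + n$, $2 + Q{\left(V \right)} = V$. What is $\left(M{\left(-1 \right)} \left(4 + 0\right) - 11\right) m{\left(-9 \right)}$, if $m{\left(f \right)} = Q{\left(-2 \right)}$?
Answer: $-20$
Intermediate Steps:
$Q{\left(V \right)} = -2 + V$
$m{\left(f \right)} = -4$ ($m{\left(f \right)} = -2 - 2 = -4$)
$M{\left(n \right)} = n^{2} - 3 n$
$\left(M{\left(-1 \right)} \left(4 + 0\right) - 11\right) m{\left(-9 \right)} = \left(- (-3 - 1) \left(4 + 0\right) - 11\right) \left(-4\right) = \left(\left(-1\right) \left(-4\right) 4 - 11\right) \left(-4\right) = \left(4 \cdot 4 - 11\right) \left(-4\right) = \left(16 - 11\right) \left(-4\right) = 5 \left(-4\right) = -20$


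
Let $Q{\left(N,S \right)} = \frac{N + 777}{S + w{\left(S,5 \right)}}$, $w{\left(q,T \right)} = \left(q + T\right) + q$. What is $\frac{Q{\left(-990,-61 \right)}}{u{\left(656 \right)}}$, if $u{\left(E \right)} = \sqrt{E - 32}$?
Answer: $\frac{71 \sqrt{39}}{9256} \approx 0.047904$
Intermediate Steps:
$w{\left(q,T \right)} = T + 2 q$ ($w{\left(q,T \right)} = \left(T + q\right) + q = T + 2 q$)
$u{\left(E \right)} = \sqrt{-32 + E}$
$Q{\left(N,S \right)} = \frac{777 + N}{5 + 3 S}$ ($Q{\left(N,S \right)} = \frac{N + 777}{S + \left(5 + 2 S\right)} = \frac{777 + N}{5 + 3 S}$)
$\frac{Q{\left(-990,-61 \right)}}{u{\left(656 \right)}} = \frac{\frac{1}{5 + 3 \left(-61\right)} \left(777 - 990\right)}{\sqrt{-32 + 656}} = \frac{\frac{1}{5 - 183} \left(-213\right)}{\sqrt{624}} = \frac{\frac{1}{-178} \left(-213\right)}{4 \sqrt{39}} = \left(- \frac{1}{178}\right) \left(-213\right) \frac{\sqrt{39}}{156} = \frac{213 \frac{\sqrt{39}}{156}}{178} = \frac{71 \sqrt{39}}{9256}$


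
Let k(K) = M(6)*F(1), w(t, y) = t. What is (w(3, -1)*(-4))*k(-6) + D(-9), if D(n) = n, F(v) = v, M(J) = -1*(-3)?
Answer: -45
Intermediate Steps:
M(J) = 3
k(K) = 3 (k(K) = 3*1 = 3)
(w(3, -1)*(-4))*k(-6) + D(-9) = (3*(-4))*3 - 9 = -12*3 - 9 = -36 - 9 = -45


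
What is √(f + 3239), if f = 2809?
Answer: 12*√42 ≈ 77.769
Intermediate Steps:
√(f + 3239) = √(2809 + 3239) = √6048 = 12*√42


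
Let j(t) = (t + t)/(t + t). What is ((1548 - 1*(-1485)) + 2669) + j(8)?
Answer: 5703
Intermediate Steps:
j(t) = 1 (j(t) = (2*t)/((2*t)) = (2*t)*(1/(2*t)) = 1)
((1548 - 1*(-1485)) + 2669) + j(8) = ((1548 - 1*(-1485)) + 2669) + 1 = ((1548 + 1485) + 2669) + 1 = (3033 + 2669) + 1 = 5702 + 1 = 5703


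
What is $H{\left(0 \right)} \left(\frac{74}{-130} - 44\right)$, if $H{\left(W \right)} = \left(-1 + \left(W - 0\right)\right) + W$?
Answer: $\frac{2897}{65} \approx 44.569$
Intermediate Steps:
$H{\left(W \right)} = -1 + 2 W$ ($H{\left(W \right)} = \left(-1 + \left(W + 0\right)\right) + W = \left(-1 + W\right) + W = -1 + 2 W$)
$H{\left(0 \right)} \left(\frac{74}{-130} - 44\right) = \left(-1 + 2 \cdot 0\right) \left(\frac{74}{-130} - 44\right) = \left(-1 + 0\right) \left(74 \left(- \frac{1}{130}\right) - 44\right) = - (- \frac{37}{65} - 44) = \left(-1\right) \left(- \frac{2897}{65}\right) = \frac{2897}{65}$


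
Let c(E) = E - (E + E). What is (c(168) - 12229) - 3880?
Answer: -16277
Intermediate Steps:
c(E) = -E (c(E) = E - 2*E = -E)
(c(168) - 12229) - 3880 = (-1*168 - 12229) - 3880 = (-168 - 12229) - 3880 = -12397 - 3880 = -16277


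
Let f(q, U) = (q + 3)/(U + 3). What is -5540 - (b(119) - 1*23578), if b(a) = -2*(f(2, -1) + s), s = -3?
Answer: 18037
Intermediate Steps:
f(q, U) = (3 + q)/(3 + U)
b(a) = 1 (b(a) = -2*((3 + 2)/(3 - 1) - 3) = -2*(5/2 - 3) = -2*(-½) = 1)
-5540 - (b(119) - 1*23578) = -5540 - (1 - 1*23578) = -5540 - (1 - 23578) = -5540 - 1*(-23577) = -5540 + 23577 = 18037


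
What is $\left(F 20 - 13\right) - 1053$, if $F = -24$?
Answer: $-1546$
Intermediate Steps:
$\left(F 20 - 13\right) - 1053 = \left(\left(-24\right) 20 - 13\right) - 1053 = \left(-480 - 13\right) - 1053 = -493 - 1053 = -1546$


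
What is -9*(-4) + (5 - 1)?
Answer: 40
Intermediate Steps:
-9*(-4) + (5 - 1) = 36 + 4 = 40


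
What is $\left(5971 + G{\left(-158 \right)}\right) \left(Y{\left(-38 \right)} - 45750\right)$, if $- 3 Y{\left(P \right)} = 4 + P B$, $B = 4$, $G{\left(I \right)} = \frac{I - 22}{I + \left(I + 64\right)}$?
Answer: $-272911324$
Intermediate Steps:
$G{\left(I \right)} = \frac{-22 + I}{64 + 2 I}$ ($G{\left(I \right)} = \frac{-22 + I}{I + \left(64 + I\right)} = \frac{-22 + I}{64 + 2 I}$)
$Y{\left(P \right)} = - \frac{4}{3} - \frac{4 P}{3}$ ($Y{\left(P \right)} = - \frac{4 + P 4}{3} = - \frac{4 + 4 P}{3} = - \frac{4}{3} - \frac{4 P}{3}$)
$\left(5971 + G{\left(-158 \right)}\right) \left(Y{\left(-38 \right)} - 45750\right) = \left(5971 + \frac{-22 - 158}{2 \left(32 - 158\right)}\right) \left(\left(- \frac{4}{3} - - \frac{152}{3}\right) - 45750\right) = \left(5971 + \frac{1}{2} \frac{1}{-126} \left(-180\right)\right) \left(\left(- \frac{4}{3} + \frac{152}{3}\right) - 45750\right) = \left(5971 + \frac{1}{2} \left(- \frac{1}{126}\right) \left(-180\right)\right) \left(\frac{148}{3} - 45750\right) = \left(5971 + \frac{5}{7}\right) \left(- \frac{137102}{3}\right) = \frac{41802}{7} \left(- \frac{137102}{3}\right) = -272911324$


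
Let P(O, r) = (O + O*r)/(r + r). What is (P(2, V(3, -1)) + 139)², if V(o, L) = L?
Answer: 19321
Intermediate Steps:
P(O, r) = (O + O*r)/(2*r) (P(O, r) = (O + O*r)/((2*r)) = (O + O*r)*(1/(2*r)) = (O + O*r)/(2*r))
(P(2, V(3, -1)) + 139)² = ((½)*2*(1 - 1)/(-1) + 139)² = ((½)*2*(-1)*0 + 139)² = (0 + 139)² = 139² = 19321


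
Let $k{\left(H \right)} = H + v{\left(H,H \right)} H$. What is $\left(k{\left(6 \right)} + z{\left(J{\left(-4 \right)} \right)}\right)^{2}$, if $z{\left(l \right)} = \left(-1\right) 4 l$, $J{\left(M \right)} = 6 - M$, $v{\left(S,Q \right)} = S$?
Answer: $4$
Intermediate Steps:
$k{\left(H \right)} = H + H^{2}$ ($k{\left(H \right)} = H + H H = H + H^{2}$)
$z{\left(l \right)} = - 4 l$
$\left(k{\left(6 \right)} + z{\left(J{\left(-4 \right)} \right)}\right)^{2} = \left(6 \left(1 + 6\right) - 4 \left(6 - -4\right)\right)^{2} = \left(6 \cdot 7 - 4 \left(6 + 4\right)\right)^{2} = \left(42 - 40\right)^{2} = 2^{2} = 4$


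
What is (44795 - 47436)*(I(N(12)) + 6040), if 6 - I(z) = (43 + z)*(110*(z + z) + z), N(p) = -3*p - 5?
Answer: -63827688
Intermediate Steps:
N(p) = -5 - 3*p
I(z) = 6 - 221*z*(43 + z) (I(z) = 6 - (43 + z)*(110*(z + z) + z) = 6 - (43 + z)*(110*(2*z) + z) = 6 - (43 + z)*(220*z + z) = 6 - (43 + z)*221*z = 6 - 221*z*(43 + z))
(44795 - 47436)*(I(N(12)) + 6040) = (44795 - 47436)*((6 - 9503*(-5 - 3*12) - 221*(-5 - 3*12)²) + 6040) = -2641*((6 - 9503*(-5 - 36) - 221*(-5 - 36)²) + 6040) = -2641*((6 - 9503*(-41) - 221*(-41)²) + 6040) = -2641*((6 + 389623 - 221*1681) + 6040) = -2641*((6 + 389623 - 371501) + 6040) = -2641*(18128 + 6040) = -2641*24168 = -63827688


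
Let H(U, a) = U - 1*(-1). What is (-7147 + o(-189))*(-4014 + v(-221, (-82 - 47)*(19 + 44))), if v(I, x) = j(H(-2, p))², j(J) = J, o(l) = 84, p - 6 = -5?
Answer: 28343819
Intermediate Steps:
p = 1 (p = 6 - 5 = 1)
H(U, a) = 1 + U (H(U, a) = U + 1 = 1 + U)
v(I, x) = 1 (v(I, x) = (1 - 2)² = (-1)² = 1)
(-7147 + o(-189))*(-4014 + v(-221, (-82 - 47)*(19 + 44))) = (-7147 + 84)*(-4014 + 1) = -7063*(-4013) = 28343819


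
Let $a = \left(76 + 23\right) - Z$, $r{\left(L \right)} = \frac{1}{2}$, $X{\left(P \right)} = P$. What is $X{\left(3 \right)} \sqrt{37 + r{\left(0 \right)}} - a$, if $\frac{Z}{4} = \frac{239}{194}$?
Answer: $- \frac{9125}{97} + \frac{15 \sqrt{6}}{2} \approx -75.701$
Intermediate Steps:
$r{\left(L \right)} = \frac{1}{2}$
$Z = \frac{478}{97}$ ($Z = 4 \cdot \frac{239}{194} = \frac{478}{97} \approx 4.9278$)
$a = \frac{9125}{97}$ ($a = \left(76 + 23\right) - \frac{478}{97} = 99 - \frac{478}{97} = \frac{9125}{97} \approx 94.072$)
$X{\left(3 \right)} \sqrt{37 + r{\left(0 \right)}} - a = 3 \sqrt{37 + \frac{1}{2}} - \frac{9125}{97} = 3 \sqrt{\frac{75}{2}} - \frac{9125}{97} = 3 \frac{5 \sqrt{6}}{2} - \frac{9125}{97} = \frac{15 \sqrt{6}}{2} - \frac{9125}{97} = - \frac{9125}{97} + \frac{15 \sqrt{6}}{2}$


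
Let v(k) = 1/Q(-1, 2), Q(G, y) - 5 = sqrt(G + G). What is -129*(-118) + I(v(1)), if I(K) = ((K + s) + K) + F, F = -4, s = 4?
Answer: 411004/27 - 2*I*sqrt(2)/27 ≈ 15222.0 - 0.10476*I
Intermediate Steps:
Q(G, y) = 5 + sqrt(2)*sqrt(G) (Q(G, y) = 5 + sqrt(G + G) = 5 + sqrt(2*G) = 5 + sqrt(2)*sqrt(G))
v(k) = 1/(5 + I*sqrt(2)) (v(k) = 1/(5 + sqrt(2)*sqrt(-1)) = 1/(5 + sqrt(2)*I) = 1/(5 + I*sqrt(2)))
I(K) = 2*K (I(K) = ((K + 4) + K) - 4 = ((4 + K) + K) - 4 = (4 + 2*K) - 4 = 2*K)
-129*(-118) + I(v(1)) = -129*(-118) + 2*(5/27 - I*sqrt(2)/27) = 15222 + (10/27 - 2*I*sqrt(2)/27) = 411004/27 - 2*I*sqrt(2)/27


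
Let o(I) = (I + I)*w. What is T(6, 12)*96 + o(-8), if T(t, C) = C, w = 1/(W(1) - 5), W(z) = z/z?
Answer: 1156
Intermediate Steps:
W(z) = 1
w = -¼ (w = 1/(1 - 5) = 1/(-4) = -¼ ≈ -0.25000)
o(I) = -I/2 (o(I) = (I + I)*(-¼) = (2*I)*(-¼) = -I/2)
T(6, 12)*96 + o(-8) = 12*96 - ½*(-8) = 1152 + 4 = 1156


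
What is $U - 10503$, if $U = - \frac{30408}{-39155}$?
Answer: $- \frac{411214557}{39155} \approx -10502.0$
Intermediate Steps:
$U = \frac{30408}{39155}$ ($U = \left(-30408\right) \left(- \frac{1}{39155}\right) = \frac{30408}{39155} \approx 0.77661$)
$U - 10503 = \frac{30408}{39155} - 10503 = - \frac{411214557}{39155}$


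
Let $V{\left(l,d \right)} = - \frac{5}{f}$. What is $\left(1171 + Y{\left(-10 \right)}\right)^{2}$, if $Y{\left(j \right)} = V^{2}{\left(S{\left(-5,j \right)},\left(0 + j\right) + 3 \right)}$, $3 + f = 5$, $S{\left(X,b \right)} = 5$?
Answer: $\frac{22174681}{16} \approx 1.3859 \cdot 10^{6}$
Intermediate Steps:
$f = 2$ ($f = -3 + 5 = 2$)
$V{\left(l,d \right)} = - \frac{5}{2}$
$Y{\left(j \right)} = \frac{25}{4}$ ($Y{\left(j \right)} = \left(- \frac{5}{2}\right)^{2} = \frac{25}{4}$)
$\left(1171 + Y{\left(-10 \right)}\right)^{2} = \left(1171 + \frac{25}{4}\right)^{2} = \left(\frac{4709}{4}\right)^{2} = \frac{22174681}{16}$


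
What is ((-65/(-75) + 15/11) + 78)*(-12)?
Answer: -52952/55 ≈ -962.76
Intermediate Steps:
((-65/(-75) + 15/11) + 78)*(-12) = ((-65*(-1/75) + 15*(1/11)) + 78)*(-12) = ((13/15 + 15/11) + 78)*(-12) = (368/165 + 78)*(-12) = (13238/165)*(-12) = -52952/55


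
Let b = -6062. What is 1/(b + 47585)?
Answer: 1/41523 ≈ 2.4083e-5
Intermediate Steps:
1/(b + 47585) = 1/(-6062 + 47585) = 1/41523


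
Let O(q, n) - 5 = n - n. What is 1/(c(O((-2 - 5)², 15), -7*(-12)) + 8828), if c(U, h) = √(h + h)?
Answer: 2207/19483354 - √42/38966708 ≈ 0.00011311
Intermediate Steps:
O(q, n) = 5 (O(q, n) = 5 + (n - n) = 5 + 0 = 5)
c(U, h) = √2*√h (c(U, h) = √(2*h) = √2*√h)
1/(c(O((-2 - 5)², 15), -7*(-12)) + 8828) = 1/(√2*√(-7*(-12)) + 8828) = 1/(√2*√84 + 8828) = 1/(√2*(2*√21) + 8828) = 1/(2*√42 + 8828) = 1/(8828 + 2*√42)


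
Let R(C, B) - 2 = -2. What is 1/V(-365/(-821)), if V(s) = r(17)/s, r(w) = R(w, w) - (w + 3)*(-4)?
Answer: 73/13136 ≈ 0.0055572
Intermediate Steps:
R(C, B) = 0 (R(C, B) = 2 - 2 = 0)
r(w) = 12 + 4*w (r(w) = 0 - (w + 3)*(-4) = 0 - (3 + w)*(-4) = 0 - (-12 - 4*w) = 0 + (12 + 4*w) = 12 + 4*w)
V(s) = 80/s (V(s) = (12 + 4*17)/s = (12 + 68)/s = 80/s)
1/V(-365/(-821)) = 1/(80/((-365/(-821)))) = 1/(80/((-365*(-1/821)))) = 1/(80/(365/821)) = 1/(80*(821/365)) = 1/(13136/73) = 73/13136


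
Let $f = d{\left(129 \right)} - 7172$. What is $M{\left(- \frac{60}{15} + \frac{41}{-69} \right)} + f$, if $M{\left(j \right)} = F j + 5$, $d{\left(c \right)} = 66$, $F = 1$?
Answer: $- \frac{490286}{69} \approx -7105.6$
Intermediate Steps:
$M{\left(j \right)} = 5 + j$ ($M{\left(j \right)} = 1 j + 5 = j + 5 = 5 + j$)
$f = -7106$ ($f = 66 - 7172 = -7106$)
$M{\left(- \frac{60}{15} + \frac{41}{-69} \right)} + f = \left(5 + \left(- \frac{60}{15} + \frac{41}{-69}\right)\right) - 7106 = \left(5 + \left(\left(-60\right) \frac{1}{15} + 41 \left(- \frac{1}{69}\right)\right)\right) - 7106 = \left(5 - \frac{317}{69}\right) - 7106 = \frac{28}{69} - 7106 = - \frac{490286}{69}$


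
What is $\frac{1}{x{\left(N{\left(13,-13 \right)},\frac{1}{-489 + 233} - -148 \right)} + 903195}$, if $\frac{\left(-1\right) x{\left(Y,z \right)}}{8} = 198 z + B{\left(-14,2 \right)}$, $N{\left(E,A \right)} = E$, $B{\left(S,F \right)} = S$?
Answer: $\frac{16}{10702099} \approx 1.495 \cdot 10^{-6}$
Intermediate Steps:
$x{\left(Y,z \right)} = 112 - 1584 z$ ($x{\left(Y,z \right)} = - 8 \left(198 z - 14\right) = - 8 \left(-14 + 198 z\right) = 112 - 1584 z$)
$\frac{1}{x{\left(N{\left(13,-13 \right)},\frac{1}{-489 + 233} - -148 \right)} + 903195} = \frac{1}{\left(112 - 1584 \left(\frac{1}{-489 + 233} - -148\right)\right) + 903195} = \frac{1}{\left(112 - 1584 \left(\frac{1}{-256} + 148\right)\right) + 903195} = \frac{1}{\left(112 - 1584 \left(- \frac{1}{256} + 148\right)\right) + 903195} = \frac{1}{\left(112 - \frac{3750813}{16}\right) + 903195} = \frac{1}{- \frac{3749021}{16} + 903195} = \frac{1}{\frac{10702099}{16}} = \frac{16}{10702099}$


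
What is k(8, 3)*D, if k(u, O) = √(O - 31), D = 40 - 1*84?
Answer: -88*I*√7 ≈ -232.83*I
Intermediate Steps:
D = -44 (D = 40 - 84 = -44)
k(u, O) = √(-31 + O)
k(8, 3)*D = √(-31 + 3)*(-44) = √(-28)*(-44) = (2*I*√7)*(-44) = -88*I*√7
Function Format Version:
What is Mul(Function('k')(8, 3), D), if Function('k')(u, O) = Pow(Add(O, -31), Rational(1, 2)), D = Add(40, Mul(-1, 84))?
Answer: Mul(-88, I, Pow(7, Rational(1, 2))) ≈ Mul(-232.83, I)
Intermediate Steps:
D = -44 (D = Add(40, -84) = -44)
Function('k')(u, O) = Pow(Add(-31, O), Rational(1, 2))
Mul(Function('k')(8, 3), D) = Mul(Pow(Add(-31, 3), Rational(1, 2)), -44) = Mul(Pow(-28, Rational(1, 2)), -44) = Mul(Mul(2, I, Pow(7, Rational(1, 2))), -44) = Mul(-88, I, Pow(7, Rational(1, 2)))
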